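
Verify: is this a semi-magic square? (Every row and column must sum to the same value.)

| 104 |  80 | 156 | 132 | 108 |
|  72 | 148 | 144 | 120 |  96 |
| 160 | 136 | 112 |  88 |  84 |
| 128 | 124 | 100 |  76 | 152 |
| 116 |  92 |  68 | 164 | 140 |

Row 1: 104 + 80 + 156 + 132 + 108 = 580.
Row 2: 72 + 148 + 144 + 120 + 96 = 580.
Row 3: 160 + 136 + 112 + 88 + 84 = 580.
Row 4: 128 + 124 + 100 + 76 + 152 = 580.
Row 5: 116 + 92 + 68 + 164 + 140 = 580.
Column 1: 104 + 72 + 160 + 128 + 116 = 580.
Column 2: 80 + 148 + 136 + 124 + 92 = 580.
Column 3: 156 + 144 + 112 + 100 + 68 = 580.
Column 4: 132 + 120 + 88 + 76 + 164 = 580.
Column 5: 108 + 96 + 84 + 152 + 140 = 580.
All lines sum to 580.

Yes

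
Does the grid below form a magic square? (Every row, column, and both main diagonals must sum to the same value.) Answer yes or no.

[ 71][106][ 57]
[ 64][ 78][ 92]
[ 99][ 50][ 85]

Yes

Row 1: 71 + 106 + 57 = 234.
Row 2: 64 + 78 + 92 = 234.
Row 3: 99 + 50 + 85 = 234.
Column 1: 71 + 64 + 99 = 234.
Column 2: 106 + 78 + 50 = 234.
Column 3: 57 + 92 + 85 = 234.
Main diagonal: 71 + 78 + 85 = 234.
Anti-diagonal: 57 + 78 + 99 = 234.
All lines sum to 234.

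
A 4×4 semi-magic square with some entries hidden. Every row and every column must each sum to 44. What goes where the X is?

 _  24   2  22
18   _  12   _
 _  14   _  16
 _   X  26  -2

Row 1: 24 + 2 + 22 + ? = 44, so (1,1) = -4.
Column 3 must total 44; the given cells sum to 40, so (3,3) = 4.
Using column 4: 22 + 16 + (-2) + ? → (2,4) = 44 − 36 = 8.
The remaining cell in row 2 is (2,2) = 44 − 38 = 6.
From row 3, 44 − (14 + 4 + 16) gives (3,1) = 10.
Column 1 needs 44; the known cells sum to 24, so (4,1) = 20.
From column 2, 44 − (24 + 6 + 14) gives (4,2) = 0.

0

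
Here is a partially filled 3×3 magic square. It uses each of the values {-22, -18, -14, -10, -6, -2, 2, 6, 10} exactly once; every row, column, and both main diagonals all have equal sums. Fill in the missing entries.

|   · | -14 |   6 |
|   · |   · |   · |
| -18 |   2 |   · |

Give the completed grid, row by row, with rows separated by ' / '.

-10 -14 6 / 10 -6 -22 / -18 2 -2

The 9 entries sum to -54, so each line sums to -54/3 = -18.
The remaining cell in row 1 is (1,1) = -18 − (-8) = -10.
Row 3 must total -18; the given cells sum to -16, so (3,3) = -2.
Column 1 needs -18; the known cells sum to -28, so (2,1) = 10.
From column 2, -18 − (-14 + 2) gives (2,2) = -6.
Column 3: 6 + (-2) + ? = -18, so (2,3) = -22.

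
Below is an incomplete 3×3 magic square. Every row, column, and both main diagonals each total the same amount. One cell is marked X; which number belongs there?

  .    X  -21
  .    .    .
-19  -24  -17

Row 3 is complete and sums to -60; that is the magic constant.
The remaining cell in column 3 is (2,3) = -60 − (-38) = -22.
Anti-diagonal: -21 + (-19) + ? = -60, so (2,2) = -20.
From row 2, -60 − (-20 + (-22)) gives (2,1) = -18.
Using column 1: -18 + (-19) + ? → (1,1) = -60 − (-37) = -23.
Column 2: -20 + (-24) + ? = -60, so (1,2) = -16.

-16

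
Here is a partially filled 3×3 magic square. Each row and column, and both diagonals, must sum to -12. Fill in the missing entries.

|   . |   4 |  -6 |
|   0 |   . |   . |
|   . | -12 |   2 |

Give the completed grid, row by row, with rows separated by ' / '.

Using row 1: 4 + (-6) + ? → (1,1) = -12 − (-2) = -10.
Using row 3: -12 + 2 + ? → (3,1) = -12 − (-10) = -2.
Column 2: 4 + (-12) + ? = -12, so (2,2) = -4.
Using column 3: -6 + 2 + ? → (2,3) = -12 − (-4) = -8.

-10 4 -6 / 0 -4 -8 / -2 -12 2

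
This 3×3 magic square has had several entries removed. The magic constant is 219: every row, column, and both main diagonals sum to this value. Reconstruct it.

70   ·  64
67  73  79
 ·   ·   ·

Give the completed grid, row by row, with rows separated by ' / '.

Row 1 needs 219; the known cells sum to 134, so (1,2) = 85.
Using column 1: 70 + 67 + ? → (3,1) = 219 − 137 = 82.
Column 2 needs 219; the known cells sum to 158, so (3,2) = 61.
From column 3, 219 − (64 + 79) gives (3,3) = 76.

70 85 64 / 67 73 79 / 82 61 76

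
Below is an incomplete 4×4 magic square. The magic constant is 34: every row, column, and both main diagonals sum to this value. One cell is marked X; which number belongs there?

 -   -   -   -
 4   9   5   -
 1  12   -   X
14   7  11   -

From row 2, 34 − (4 + 9 + 5) gives (2,4) = 16.
From row 4, 34 − (14 + 7 + 11) gives (4,4) = 2.
Using column 1: 4 + 1 + 14 + ? → (1,1) = 34 − 19 = 15.
The remaining cell in column 2 is (1,2) = 34 − 28 = 6.
Main diagonal: 15 + 9 + 2 + ? = 34, so (3,3) = 8.
Anti-diagonal needs 34; the known cells sum to 31, so (1,4) = 3.
Row 1 must total 34; the given cells sum to 24, so (1,3) = 10.
Row 3 must total 34; the given cells sum to 21, so (3,4) = 13.

13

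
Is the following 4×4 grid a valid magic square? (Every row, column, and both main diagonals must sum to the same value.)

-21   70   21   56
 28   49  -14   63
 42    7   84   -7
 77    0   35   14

Yes

Row 1: -21 + 70 + 21 + 56 = 126.
Row 2: 28 + 49 + (-14) + 63 = 126.
Row 3: 42 + 7 + 84 + (-7) = 126.
Row 4: 77 + 0 + 35 + 14 = 126.
Column 1: -21 + 28 + 42 + 77 = 126.
Column 2: 70 + 49 + 7 + 0 = 126.
Column 3: 21 + (-14) + 84 + 35 = 126.
Column 4: 56 + 63 + (-7) + 14 = 126.
Main diagonal: -21 + 49 + 84 + 14 = 126.
Anti-diagonal: 56 + (-14) + 7 + 77 = 126.
All lines sum to 126.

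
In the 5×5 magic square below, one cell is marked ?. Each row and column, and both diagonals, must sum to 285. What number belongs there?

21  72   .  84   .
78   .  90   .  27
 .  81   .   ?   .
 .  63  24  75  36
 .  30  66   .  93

33

From row 4, 285 − (63 + 24 + 75 + 36) gives (4,1) = 87.
Column 2 needs 285; the known cells sum to 246, so (2,2) = 39.
Main diagonal must total 285; the given cells sum to 228, so (3,3) = 57.
Using row 2: 78 + 39 + 90 + 27 + ? → (2,4) = 285 − 234 = 51.
Column 3 needs 285; the known cells sum to 237, so (1,3) = 48.
Row 1 needs 285; the known cells sum to 225, so (1,5) = 60.
Column 5 must total 285; the given cells sum to 216, so (3,5) = 69.
Anti-diagonal: 60 + 51 + 57 + 63 + ? = 285, so (5,1) = 54.
The remaining cell in row 5 is (5,4) = 285 − 243 = 42.
Column 1 needs 285; the known cells sum to 240, so (3,1) = 45.
Column 4 must total 285; the given cells sum to 252, so (3,4) = 33.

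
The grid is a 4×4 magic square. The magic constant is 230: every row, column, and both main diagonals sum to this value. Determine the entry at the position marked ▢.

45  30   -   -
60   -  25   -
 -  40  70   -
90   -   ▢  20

Column 1 needs 230; the known cells sum to 195, so (3,1) = 35.
Using main diagonal: 45 + 70 + 20 + ? → (2,2) = 230 − 135 = 95.
The remaining cell in anti-diagonal is (1,4) = 230 − 155 = 75.
Row 1: 45 + 30 + 75 + ? = 230, so (1,3) = 80.
Row 2 needs 230; the known cells sum to 180, so (2,4) = 50.
Row 3 needs 230; the known cells sum to 145, so (3,4) = 85.
Column 2 must total 230; the given cells sum to 165, so (4,2) = 65.
Column 3 needs 230; the known cells sum to 175, so (4,3) = 55.

55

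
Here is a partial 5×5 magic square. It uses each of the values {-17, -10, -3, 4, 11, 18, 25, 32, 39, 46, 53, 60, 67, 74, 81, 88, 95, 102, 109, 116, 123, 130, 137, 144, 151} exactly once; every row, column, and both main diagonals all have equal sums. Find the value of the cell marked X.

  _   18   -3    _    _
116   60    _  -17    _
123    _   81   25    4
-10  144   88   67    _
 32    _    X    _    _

130

The 25 entries sum to 1675, so each line sums to 1675/5 = 335.
Row 3: 123 + 81 + 25 + 4 + ? = 335, so (3,2) = 102.
Row 4: -10 + 144 + 88 + 67 + ? = 335, so (4,5) = 46.
The remaining cell in column 1 is (1,1) = 335 − 261 = 74.
From column 2, 335 − (18 + 60 + 102 + 144) gives (5,2) = 11.
Main diagonal: 74 + 60 + 81 + 67 + ? = 335, so (5,5) = 53.
Anti-diagonal: -17 + 81 + 144 + 32 + ? = 335, so (1,5) = 95.
Row 1 must total 335; the given cells sum to 184, so (1,4) = 151.
Column 4 must total 335; the given cells sum to 226, so (5,4) = 109.
From column 5, 335 − (95 + 4 + 46 + 53) gives (2,5) = 137.
Row 2: 116 + 60 + (-17) + 137 + ? = 335, so (2,3) = 39.
Using row 5: 32 + 11 + 109 + 53 + ? → (5,3) = 335 − 205 = 130.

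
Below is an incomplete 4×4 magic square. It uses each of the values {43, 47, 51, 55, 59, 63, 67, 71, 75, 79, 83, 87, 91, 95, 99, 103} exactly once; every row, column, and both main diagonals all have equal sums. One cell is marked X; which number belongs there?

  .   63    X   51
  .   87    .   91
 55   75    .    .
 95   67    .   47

79

The 16 entries sum to 1168, so each line sums to 1168/4 = 292.
From row 4, 292 − (95 + 67 + 47) gives (4,3) = 83.
From column 4, 292 − (51 + 91 + 47) gives (3,4) = 103.
Anti-diagonal: 51 + 75 + 95 + ? = 292, so (2,3) = 71.
Using row 2: 87 + 71 + 91 + ? → (2,1) = 292 − 249 = 43.
The remaining cell in row 3 is (3,3) = 292 − 233 = 59.
Column 1 needs 292; the known cells sum to 193, so (1,1) = 99.
Column 3: 71 + 59 + 83 + ? = 292, so (1,3) = 79.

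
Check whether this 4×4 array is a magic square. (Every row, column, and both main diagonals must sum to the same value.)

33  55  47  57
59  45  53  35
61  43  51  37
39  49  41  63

Row 1: 33 + 55 + 47 + 57 = 192.
Row 2: 59 + 45 + 53 + 35 = 192.
Row 3: 61 + 43 + 51 + 37 = 192.
Row 4: 39 + 49 + 41 + 63 = 192.
Column 1: 33 + 59 + 61 + 39 = 192.
Column 2: 55 + 45 + 43 + 49 = 192.
Column 3: 47 + 53 + 51 + 41 = 192.
Column 4: 57 + 35 + 37 + 63 = 192.
Main diagonal: 33 + 45 + 51 + 63 = 192.
Anti-diagonal: 57 + 53 + 43 + 39 = 192.
All lines sum to 192.

Yes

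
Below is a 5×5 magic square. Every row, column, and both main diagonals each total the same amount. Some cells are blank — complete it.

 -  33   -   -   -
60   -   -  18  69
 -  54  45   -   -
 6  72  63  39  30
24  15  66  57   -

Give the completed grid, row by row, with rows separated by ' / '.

Row 4 is already complete: 6 + 72 + 63 + 39 + 30 = 210, so that is the magic constant.
The remaining cell in row 5 is (5,5) = 210 − 162 = 48.
The remaining cell in column 2 is (2,2) = 210 − 174 = 36.
From main diagonal, 210 − (36 + 45 + 39 + 48) gives (1,1) = 42.
The remaining cell in anti-diagonal is (1,5) = 210 − 159 = 51.
Row 2 must total 210; the given cells sum to 183, so (2,3) = 27.
Column 1: 42 + 60 + 6 + 24 + ? = 210, so (3,1) = 78.
From column 3, 210 − (27 + 45 + 63 + 66) gives (1,3) = 9.
Column 5: 51 + 69 + 30 + 48 + ? = 210, so (3,5) = 12.
Row 1: 42 + 33 + 9 + 51 + ? = 210, so (1,4) = 75.
Row 3 must total 210; the given cells sum to 189, so (3,4) = 21.

42 33 9 75 51 / 60 36 27 18 69 / 78 54 45 21 12 / 6 72 63 39 30 / 24 15 66 57 48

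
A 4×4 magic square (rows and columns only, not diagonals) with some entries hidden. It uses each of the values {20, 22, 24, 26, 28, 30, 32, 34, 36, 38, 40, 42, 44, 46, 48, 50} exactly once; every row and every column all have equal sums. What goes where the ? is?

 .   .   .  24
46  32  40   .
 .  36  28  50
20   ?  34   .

The 16 entries sum to 560, so each line sums to 560/4 = 140.
From row 2, 140 − (46 + 32 + 40) gives (2,4) = 22.
The remaining cell in row 3 is (3,1) = 140 − 114 = 26.
Using column 1: 46 + 26 + 20 + ? → (1,1) = 140 − 92 = 48.
Column 3: 40 + 28 + 34 + ? = 140, so (1,3) = 38.
The remaining cell in column 4 is (4,4) = 140 − 96 = 44.
Row 1 needs 140; the known cells sum to 110, so (1,2) = 30.
The remaining cell in row 4 is (4,2) = 140 − 98 = 42.

42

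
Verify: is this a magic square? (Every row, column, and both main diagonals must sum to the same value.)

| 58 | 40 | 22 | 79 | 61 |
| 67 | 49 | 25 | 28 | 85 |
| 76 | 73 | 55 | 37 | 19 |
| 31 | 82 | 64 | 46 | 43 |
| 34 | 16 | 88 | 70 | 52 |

Row 1: 58 + 40 + 22 + 79 + 61 = 260.
Row 2: 67 + 49 + 25 + 28 + 85 = 254.
Row 3: 76 + 73 + 55 + 37 + 19 = 260.
Row 4: 31 + 82 + 64 + 46 + 43 = 266.
Row 5: 34 + 16 + 88 + 70 + 52 = 260.
Column 1: 58 + 67 + 76 + 31 + 34 = 266.
Column 2: 40 + 49 + 73 + 82 + 16 = 260.
Column 3: 22 + 25 + 55 + 64 + 88 = 254.
Column 4: 79 + 28 + 37 + 46 + 70 = 260.
Column 5: 61 + 85 + 19 + 43 + 52 = 260.
Main diagonal: 58 + 49 + 55 + 46 + 52 = 260.
Anti-diagonal: 61 + 28 + 55 + 82 + 34 = 260.

No — row 4 sums to 266 but column 2 sums to 260.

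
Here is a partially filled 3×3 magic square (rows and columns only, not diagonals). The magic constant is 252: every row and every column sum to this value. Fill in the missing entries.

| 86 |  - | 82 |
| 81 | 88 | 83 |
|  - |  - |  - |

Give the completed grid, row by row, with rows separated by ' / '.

86 84 82 / 81 88 83 / 85 80 87

From row 1, 252 − (86 + 82) gives (1,2) = 84.
The remaining cell in column 1 is (3,1) = 252 − 167 = 85.
The remaining cell in column 2 is (3,2) = 252 − 172 = 80.
Column 3: 82 + 83 + ? = 252, so (3,3) = 87.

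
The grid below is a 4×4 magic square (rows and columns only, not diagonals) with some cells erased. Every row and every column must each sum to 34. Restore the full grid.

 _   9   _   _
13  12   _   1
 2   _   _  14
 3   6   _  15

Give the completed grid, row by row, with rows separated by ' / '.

The remaining cell in row 2 is (2,3) = 34 − 26 = 8.
The remaining cell in row 4 is (4,3) = 34 − 24 = 10.
From column 1, 34 − (13 + 2 + 3) gives (1,1) = 16.
From column 2, 34 − (9 + 12 + 6) gives (3,2) = 7.
From column 4, 34 − (1 + 14 + 15) gives (1,4) = 4.
Using row 1: 16 + 9 + 4 + ? → (1,3) = 34 − 29 = 5.
Using row 3: 2 + 7 + 14 + ? → (3,3) = 34 − 23 = 11.

16 9 5 4 / 13 12 8 1 / 2 7 11 14 / 3 6 10 15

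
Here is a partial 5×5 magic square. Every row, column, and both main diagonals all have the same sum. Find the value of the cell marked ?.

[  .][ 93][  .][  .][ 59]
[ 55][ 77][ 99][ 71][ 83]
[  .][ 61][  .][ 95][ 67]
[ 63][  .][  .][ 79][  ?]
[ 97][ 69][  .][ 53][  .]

101

Row 2 is complete and sums to 385; that is the magic constant.
From column 2, 385 − (93 + 77 + 61 + 69) gives (4,2) = 85.
Using column 4: 71 + 95 + 79 + 53 + ? → (1,4) = 385 − 298 = 87.
Anti-diagonal needs 385; the known cells sum to 312, so (3,3) = 73.
The remaining cell in row 3 is (3,1) = 385 − 296 = 89.
Column 1 needs 385; the known cells sum to 304, so (1,1) = 81.
Using main diagonal: 81 + 77 + 73 + 79 + ? → (5,5) = 385 − 310 = 75.
Row 1 must total 385; the given cells sum to 320, so (1,3) = 65.
The remaining cell in row 5 is (5,3) = 385 − 294 = 91.
Column 3: 65 + 99 + 73 + 91 + ? = 385, so (4,3) = 57.
Column 5: 59 + 83 + 67 + 75 + ? = 385, so (4,5) = 101.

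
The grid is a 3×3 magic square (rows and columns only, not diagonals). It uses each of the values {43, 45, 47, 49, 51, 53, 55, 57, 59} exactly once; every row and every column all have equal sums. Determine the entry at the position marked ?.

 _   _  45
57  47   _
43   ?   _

51

The 9 entries sum to 459, so each line sums to 459/3 = 153.
Using row 2: 57 + 47 + ? → (2,3) = 153 − 104 = 49.
Using column 1: 57 + 43 + ? → (1,1) = 153 − 100 = 53.
Using column 3: 45 + 49 + ? → (3,3) = 153 − 94 = 59.
Using row 1: 53 + 45 + ? → (1,2) = 153 − 98 = 55.
Using row 3: 43 + 59 + ? → (3,2) = 153 − 102 = 51.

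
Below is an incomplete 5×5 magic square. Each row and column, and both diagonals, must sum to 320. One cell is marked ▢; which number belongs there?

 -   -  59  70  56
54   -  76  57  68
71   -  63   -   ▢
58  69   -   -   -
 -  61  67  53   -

60

Using row 2: 54 + 76 + 57 + 68 + ? → (2,2) = 320 − 255 = 65.
Using column 3: 59 + 76 + 63 + 67 + ? → (4,3) = 320 − 265 = 55.
Anti-diagonal must total 320; the given cells sum to 245, so (5,1) = 75.
Row 5: 75 + 61 + 67 + 53 + ? = 320, so (5,5) = 64.
Column 1 needs 320; the known cells sum to 258, so (1,1) = 62.
Main diagonal must total 320; the given cells sum to 254, so (4,4) = 66.
From row 1, 320 − (62 + 59 + 70 + 56) gives (1,2) = 73.
From row 4, 320 − (58 + 69 + 55 + 66) gives (4,5) = 72.
Column 2: 73 + 65 + 69 + 61 + ? = 320, so (3,2) = 52.
Column 4 must total 320; the given cells sum to 246, so (3,4) = 74.
Column 5: 56 + 68 + 72 + 64 + ? = 320, so (3,5) = 60.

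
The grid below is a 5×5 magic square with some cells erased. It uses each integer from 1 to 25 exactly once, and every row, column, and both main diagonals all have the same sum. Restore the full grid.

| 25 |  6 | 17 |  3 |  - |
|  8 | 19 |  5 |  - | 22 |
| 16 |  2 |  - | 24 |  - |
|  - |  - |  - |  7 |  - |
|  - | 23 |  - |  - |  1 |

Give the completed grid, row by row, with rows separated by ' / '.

25 6 17 3 14 / 8 19 5 11 22 / 16 2 13 24 10 / 4 15 21 7 18 / 12 23 9 20 1

The entries are 1 through 25, which sum to 325, so each line sums to 325/5 = 65.
Row 1 needs 65; the known cells sum to 51, so (1,5) = 14.
From row 2, 65 − (8 + 19 + 5 + 22) gives (2,4) = 11.
Column 2 needs 65; the known cells sum to 50, so (4,2) = 15.
Column 4: 3 + 11 + 24 + 7 + ? = 65, so (5,4) = 20.
Main diagonal: 25 + 19 + 7 + 1 + ? = 65, so (3,3) = 13.
Using anti-diagonal: 14 + 11 + 13 + 15 + ? → (5,1) = 65 − 53 = 12.
Using row 3: 16 + 2 + 13 + 24 + ? → (3,5) = 65 − 55 = 10.
Row 5 must total 65; the given cells sum to 56, so (5,3) = 9.
The remaining cell in column 1 is (4,1) = 65 − 61 = 4.
The remaining cell in column 3 is (4,3) = 65 − 44 = 21.
From column 5, 65 − (14 + 22 + 10 + 1) gives (4,5) = 18.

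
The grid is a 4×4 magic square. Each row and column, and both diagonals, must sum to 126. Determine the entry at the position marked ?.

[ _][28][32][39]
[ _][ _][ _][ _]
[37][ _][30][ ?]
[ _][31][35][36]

25

Using row 1: 28 + 32 + 39 + ? → (1,1) = 126 − 99 = 27.
Row 4 must total 126; the given cells sum to 102, so (4,1) = 24.
Using column 1: 27 + 37 + 24 + ? → (2,1) = 126 − 88 = 38.
Column 3 must total 126; the given cells sum to 97, so (2,3) = 29.
The remaining cell in main diagonal is (2,2) = 126 − 93 = 33.
Using anti-diagonal: 39 + 29 + 24 + ? → (3,2) = 126 − 92 = 34.
Using row 2: 38 + 33 + 29 + ? → (2,4) = 126 − 100 = 26.
Using row 3: 37 + 34 + 30 + ? → (3,4) = 126 − 101 = 25.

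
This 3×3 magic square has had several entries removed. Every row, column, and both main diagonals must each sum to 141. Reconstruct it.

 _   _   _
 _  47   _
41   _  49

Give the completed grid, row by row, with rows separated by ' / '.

45 43 53 / 55 47 39 / 41 51 49

Row 3 needs 141; the known cells sum to 90, so (3,2) = 51.
From column 2, 141 − (47 + 51) gives (1,2) = 43.
Main diagonal must total 141; the given cells sum to 96, so (1,1) = 45.
Anti-diagonal needs 141; the known cells sum to 88, so (1,3) = 53.
Using column 1: 45 + 41 + ? → (2,1) = 141 − 86 = 55.
The remaining cell in column 3 is (2,3) = 141 − 102 = 39.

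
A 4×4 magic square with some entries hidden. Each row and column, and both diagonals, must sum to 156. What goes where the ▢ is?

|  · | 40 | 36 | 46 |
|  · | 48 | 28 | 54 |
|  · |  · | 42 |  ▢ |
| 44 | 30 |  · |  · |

24

Row 1 needs 156; the known cells sum to 122, so (1,1) = 34.
Row 2 needs 156; the known cells sum to 130, so (2,1) = 26.
From column 1, 156 − (34 + 26 + 44) gives (3,1) = 52.
Column 2 needs 156; the known cells sum to 118, so (3,2) = 38.
The remaining cell in column 3 is (4,3) = 156 − 106 = 50.
The remaining cell in main diagonal is (4,4) = 156 − 124 = 32.
Row 3: 52 + 38 + 42 + ? = 156, so (3,4) = 24.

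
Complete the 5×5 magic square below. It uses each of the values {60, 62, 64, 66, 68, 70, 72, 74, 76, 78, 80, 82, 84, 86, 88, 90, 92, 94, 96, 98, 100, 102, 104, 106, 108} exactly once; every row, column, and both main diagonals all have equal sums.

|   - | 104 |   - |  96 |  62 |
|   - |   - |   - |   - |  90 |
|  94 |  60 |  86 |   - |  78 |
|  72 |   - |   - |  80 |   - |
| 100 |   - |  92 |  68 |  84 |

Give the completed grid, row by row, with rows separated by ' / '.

88 104 70 96 62 / 66 82 108 74 90 / 94 60 86 102 78 / 72 98 64 80 106 / 100 76 92 68 84

The 25 entries sum to 2100, so each line sums to 2100/5 = 420.
Row 3 must total 420; the given cells sum to 318, so (3,4) = 102.
From row 5, 420 − (100 + 92 + 68 + 84) gives (5,2) = 76.
Column 4: 96 + 102 + 80 + 68 + ? = 420, so (2,4) = 74.
The remaining cell in column 5 is (4,5) = 420 − 314 = 106.
Anti-diagonal: 62 + 74 + 86 + 100 + ? = 420, so (4,2) = 98.
The remaining cell in row 4 is (4,3) = 420 − 356 = 64.
Column 2 needs 420; the known cells sum to 338, so (2,2) = 82.
Main diagonal must total 420; the given cells sum to 332, so (1,1) = 88.
Row 1 must total 420; the given cells sum to 350, so (1,3) = 70.
Column 1 needs 420; the known cells sum to 354, so (2,1) = 66.
Column 3: 70 + 86 + 64 + 92 + ? = 420, so (2,3) = 108.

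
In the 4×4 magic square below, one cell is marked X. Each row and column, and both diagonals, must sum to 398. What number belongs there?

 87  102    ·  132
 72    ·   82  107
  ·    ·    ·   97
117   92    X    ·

The remaining cell in row 1 is (1,3) = 398 − 321 = 77.
From row 2, 398 − (72 + 82 + 107) gives (2,2) = 137.
From column 1, 398 − (87 + 72 + 117) gives (3,1) = 122.
From column 2, 398 − (102 + 137 + 92) gives (3,2) = 67.
Using column 4: 132 + 107 + 97 + ? → (4,4) = 398 − 336 = 62.
From main diagonal, 398 − (87 + 137 + 62) gives (3,3) = 112.
Row 4 needs 398; the known cells sum to 271, so (4,3) = 127.

127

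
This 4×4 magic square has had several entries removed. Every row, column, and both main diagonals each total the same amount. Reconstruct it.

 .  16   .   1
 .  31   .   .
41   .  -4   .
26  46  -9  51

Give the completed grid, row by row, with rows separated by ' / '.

36 16 61 1 / 11 31 66 6 / 41 21 -4 56 / 26 46 -9 51

Row 4 is already complete: 26 + 46 + -9 + 51 = 114, so that is the magic constant.
From column 2, 114 − (16 + 31 + 46) gives (3,2) = 21.
From main diagonal, 114 − (31 + (-4) + 51) gives (1,1) = 36.
Anti-diagonal needs 114; the known cells sum to 48, so (2,3) = 66.
Using row 1: 36 + 16 + 1 + ? → (1,3) = 114 − 53 = 61.
Using row 3: 41 + 21 + (-4) + ? → (3,4) = 114 − 58 = 56.
Using column 1: 36 + 41 + 26 + ? → (2,1) = 114 − 103 = 11.
Column 4: 1 + 56 + 51 + ? = 114, so (2,4) = 6.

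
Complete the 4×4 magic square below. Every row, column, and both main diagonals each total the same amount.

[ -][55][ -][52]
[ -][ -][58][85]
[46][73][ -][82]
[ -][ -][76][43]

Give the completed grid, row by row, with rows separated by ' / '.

Column 4 is already complete: 52 + 85 + 82 + 43 = 262, so that is the magic constant.
The remaining cell in row 3 is (3,3) = 262 − 201 = 61.
Column 3 must total 262; the given cells sum to 195, so (1,3) = 67.
Anti-diagonal must total 262; the given cells sum to 183, so (4,1) = 79.
Row 1 needs 262; the known cells sum to 174, so (1,1) = 88.
Row 4 needs 262; the known cells sum to 198, so (4,2) = 64.
Column 1 must total 262; the given cells sum to 213, so (2,1) = 49.
Column 2 needs 262; the known cells sum to 192, so (2,2) = 70.

88 55 67 52 / 49 70 58 85 / 46 73 61 82 / 79 64 76 43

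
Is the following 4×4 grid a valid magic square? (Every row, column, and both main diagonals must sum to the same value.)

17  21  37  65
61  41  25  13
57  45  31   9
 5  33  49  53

Row 1: 17 + 21 + 37 + 65 = 140.
Row 2: 61 + 41 + 25 + 13 = 140.
Row 3: 57 + 45 + 31 + 9 = 142.
Row 4: 5 + 33 + 49 + 53 = 140.
Column 1: 17 + 61 + 57 + 5 = 140.
Column 2: 21 + 41 + 45 + 33 = 140.
Column 3: 37 + 25 + 31 + 49 = 142.
Column 4: 65 + 13 + 9 + 53 = 140.
Main diagonal: 17 + 41 + 31 + 53 = 142.
Anti-diagonal: 65 + 25 + 45 + 5 = 140.

No — row 2 sums to 140 but main diagonal sums to 142.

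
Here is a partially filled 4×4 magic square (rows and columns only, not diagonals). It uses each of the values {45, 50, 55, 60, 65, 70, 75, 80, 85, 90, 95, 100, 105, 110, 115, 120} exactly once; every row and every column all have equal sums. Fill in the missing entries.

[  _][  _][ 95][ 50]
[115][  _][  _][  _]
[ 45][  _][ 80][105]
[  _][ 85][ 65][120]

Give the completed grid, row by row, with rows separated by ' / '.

110 75 95 50 / 115 70 90 55 / 45 100 80 105 / 60 85 65 120

The 16 entries sum to 1320, so each line sums to 1320/4 = 330.
Row 3: 45 + 80 + 105 + ? = 330, so (3,2) = 100.
Row 4 needs 330; the known cells sum to 270, so (4,1) = 60.
Column 1: 115 + 45 + 60 + ? = 330, so (1,1) = 110.
From column 3, 330 − (95 + 80 + 65) gives (2,3) = 90.
Column 4: 50 + 105 + 120 + ? = 330, so (2,4) = 55.
Row 1: 110 + 95 + 50 + ? = 330, so (1,2) = 75.
Using row 2: 115 + 90 + 55 + ? → (2,2) = 330 − 260 = 70.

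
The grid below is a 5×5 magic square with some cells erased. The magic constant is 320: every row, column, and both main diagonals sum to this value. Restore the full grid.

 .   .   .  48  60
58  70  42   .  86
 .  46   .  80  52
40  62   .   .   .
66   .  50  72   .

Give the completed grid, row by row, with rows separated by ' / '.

82 54 76 48 60 / 58 70 42 64 86 / 74 46 68 80 52 / 40 62 84 56 78 / 66 88 50 72 44

Row 2 must total 320; the given cells sum to 256, so (2,4) = 64.
Column 4 must total 320; the given cells sum to 264, so (4,4) = 56.
Anti-diagonal needs 320; the known cells sum to 252, so (3,3) = 68.
From row 3, 320 − (46 + 68 + 80 + 52) gives (3,1) = 74.
The remaining cell in column 1 is (1,1) = 320 − 238 = 82.
Main diagonal: 82 + 70 + 68 + 56 + ? = 320, so (5,5) = 44.
From row 5, 320 − (66 + 50 + 72 + 44) gives (5,2) = 88.
Column 2: 70 + 46 + 62 + 88 + ? = 320, so (1,2) = 54.
Using column 5: 60 + 86 + 52 + 44 + ? → (4,5) = 320 − 242 = 78.
The remaining cell in row 1 is (1,3) = 320 − 244 = 76.
Using row 4: 40 + 62 + 56 + 78 + ? → (4,3) = 320 − 236 = 84.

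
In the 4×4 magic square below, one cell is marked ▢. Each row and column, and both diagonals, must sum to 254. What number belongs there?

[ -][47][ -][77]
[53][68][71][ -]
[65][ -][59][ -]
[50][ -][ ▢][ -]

Row 2 must total 254; the given cells sum to 192, so (2,4) = 62.
From column 1, 254 − (53 + 65 + 50) gives (1,1) = 86.
Main diagonal must total 254; the given cells sum to 213, so (4,4) = 41.
Anti-diagonal must total 254; the given cells sum to 198, so (3,2) = 56.
Row 1 must total 254; the given cells sum to 210, so (1,3) = 44.
Using row 3: 65 + 56 + 59 + ? → (3,4) = 254 − 180 = 74.
Column 2 must total 254; the given cells sum to 171, so (4,2) = 83.
The remaining cell in column 3 is (4,3) = 254 − 174 = 80.

80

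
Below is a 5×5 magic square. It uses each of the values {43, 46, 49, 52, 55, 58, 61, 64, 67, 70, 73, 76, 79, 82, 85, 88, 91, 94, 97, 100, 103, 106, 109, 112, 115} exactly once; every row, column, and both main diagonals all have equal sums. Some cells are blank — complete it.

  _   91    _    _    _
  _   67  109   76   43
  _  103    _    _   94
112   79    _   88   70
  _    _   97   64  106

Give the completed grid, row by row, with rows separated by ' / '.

49 91 58 115 82 / 100 67 109 76 43 / 61 103 85 52 94 / 112 79 46 88 70 / 73 55 97 64 106

The 25 entries sum to 1975, so each line sums to 1975/5 = 395.
Row 2 needs 395; the known cells sum to 295, so (2,1) = 100.
The remaining cell in row 4 is (4,3) = 395 − 349 = 46.
Column 2 must total 395; the given cells sum to 340, so (5,2) = 55.
Using column 5: 43 + 94 + 70 + 106 + ? → (1,5) = 395 − 313 = 82.
Row 5: 55 + 97 + 64 + 106 + ? = 395, so (5,1) = 73.
Anti-diagonal: 82 + 76 + 79 + 73 + ? = 395, so (3,3) = 85.
The remaining cell in column 3 is (1,3) = 395 − 337 = 58.
Using main diagonal: 67 + 85 + 88 + 106 + ? → (1,1) = 395 − 346 = 49.
Row 1: 49 + 91 + 58 + 82 + ? = 395, so (1,4) = 115.
Column 1: 49 + 100 + 112 + 73 + ? = 395, so (3,1) = 61.
From column 4, 395 − (115 + 76 + 88 + 64) gives (3,4) = 52.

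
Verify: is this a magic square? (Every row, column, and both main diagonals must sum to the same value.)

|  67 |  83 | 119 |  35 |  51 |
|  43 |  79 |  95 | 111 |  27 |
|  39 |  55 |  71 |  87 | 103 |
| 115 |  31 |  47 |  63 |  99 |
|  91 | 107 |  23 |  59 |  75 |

Row 1: 67 + 83 + 119 + 35 + 51 = 355.
Row 2: 43 + 79 + 95 + 111 + 27 = 355.
Row 3: 39 + 55 + 71 + 87 + 103 = 355.
Row 4: 115 + 31 + 47 + 63 + 99 = 355.
Row 5: 91 + 107 + 23 + 59 + 75 = 355.
Column 1: 67 + 43 + 39 + 115 + 91 = 355.
Column 2: 83 + 79 + 55 + 31 + 107 = 355.
Column 3: 119 + 95 + 71 + 47 + 23 = 355.
Column 4: 35 + 111 + 87 + 63 + 59 = 355.
Column 5: 51 + 27 + 103 + 99 + 75 = 355.
Main diagonal: 67 + 79 + 71 + 63 + 75 = 355.
Anti-diagonal: 51 + 111 + 71 + 31 + 91 = 355.
All lines sum to 355.

Yes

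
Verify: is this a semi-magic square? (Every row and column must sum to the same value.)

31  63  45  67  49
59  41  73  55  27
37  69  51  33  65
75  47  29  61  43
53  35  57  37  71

No — row 5 sums to 253 but row 2 sums to 255.

Row 1: 31 + 63 + 45 + 67 + 49 = 255.
Row 2: 59 + 41 + 73 + 55 + 27 = 255.
Row 3: 37 + 69 + 51 + 33 + 65 = 255.
Row 4: 75 + 47 + 29 + 61 + 43 = 255.
Row 5: 53 + 35 + 57 + 37 + 71 = 253.
Column 1: 31 + 59 + 37 + 75 + 53 = 255.
Column 2: 63 + 41 + 69 + 47 + 35 = 255.
Column 3: 45 + 73 + 51 + 29 + 57 = 255.
Column 4: 67 + 55 + 33 + 61 + 37 = 253.
Column 5: 49 + 27 + 65 + 43 + 71 = 255.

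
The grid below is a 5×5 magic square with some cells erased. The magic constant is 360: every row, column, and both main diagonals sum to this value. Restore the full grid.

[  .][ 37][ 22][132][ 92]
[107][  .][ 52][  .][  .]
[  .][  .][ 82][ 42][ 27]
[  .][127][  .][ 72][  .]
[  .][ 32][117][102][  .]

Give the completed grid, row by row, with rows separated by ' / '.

77 37 22 132 92 / 107 67 52 12 122 / 112 97 82 42 27 / 17 127 87 72 57 / 47 32 117 102 62

Using row 1: 37 + 22 + 132 + 92 + ? → (1,1) = 360 − 283 = 77.
The remaining cell in column 3 is (4,3) = 360 − 273 = 87.
Column 4 must total 360; the given cells sum to 348, so (2,4) = 12.
Anti-diagonal needs 360; the known cells sum to 313, so (5,1) = 47.
Using row 5: 47 + 32 + 117 + 102 + ? → (5,5) = 360 − 298 = 62.
Main diagonal must total 360; the given cells sum to 293, so (2,2) = 67.
Row 2: 107 + 67 + 52 + 12 + ? = 360, so (2,5) = 122.
Using column 2: 37 + 67 + 127 + 32 + ? → (3,2) = 360 − 263 = 97.
Column 5 must total 360; the given cells sum to 303, so (4,5) = 57.
Row 3 must total 360; the given cells sum to 248, so (3,1) = 112.
From row 4, 360 − (127 + 87 + 72 + 57) gives (4,1) = 17.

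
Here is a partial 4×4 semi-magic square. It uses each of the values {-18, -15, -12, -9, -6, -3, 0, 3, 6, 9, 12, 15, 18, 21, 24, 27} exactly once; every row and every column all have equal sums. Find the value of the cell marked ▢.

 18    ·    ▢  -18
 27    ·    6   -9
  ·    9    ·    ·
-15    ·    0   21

The 16 entries sum to 72, so each line sums to 72/4 = 18.
Row 2 must total 18; the given cells sum to 24, so (2,2) = -6.
From row 4, 18 − (-15 + 0 + 21) gives (4,2) = 12.
Column 1: 18 + 27 + (-15) + ? = 18, so (3,1) = -12.
The remaining cell in column 2 is (1,2) = 18 − 15 = 3.
Column 4: -18 + (-9) + 21 + ? = 18, so (3,4) = 24.
Row 1 needs 18; the known cells sum to 3, so (1,3) = 15.

15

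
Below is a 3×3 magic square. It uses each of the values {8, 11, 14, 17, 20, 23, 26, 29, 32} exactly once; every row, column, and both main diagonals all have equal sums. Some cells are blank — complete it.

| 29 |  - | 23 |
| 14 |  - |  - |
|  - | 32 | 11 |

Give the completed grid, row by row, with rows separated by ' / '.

The 9 entries sum to 180, so each line sums to 180/3 = 60.
Using row 1: 29 + 23 + ? → (1,2) = 60 − 52 = 8.
From row 3, 60 − (32 + 11) gives (3,1) = 17.
Using column 2: 8 + 32 + ? → (2,2) = 60 − 40 = 20.
Column 3 must total 60; the given cells sum to 34, so (2,3) = 26.

29 8 23 / 14 20 26 / 17 32 11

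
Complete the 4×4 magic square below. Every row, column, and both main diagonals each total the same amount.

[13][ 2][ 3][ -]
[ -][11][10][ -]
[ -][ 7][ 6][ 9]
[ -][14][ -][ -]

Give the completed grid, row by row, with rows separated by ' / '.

Column 2 is already complete: 2 + 11 + 7 + 14 = 34, so that is the magic constant.
Row 1 must total 34; the given cells sum to 18, so (1,4) = 16.
Row 3: 7 + 6 + 9 + ? = 34, so (3,1) = 12.
Column 3: 3 + 10 + 6 + ? = 34, so (4,3) = 15.
From main diagonal, 34 − (13 + 11 + 6) gives (4,4) = 4.
The remaining cell in anti-diagonal is (4,1) = 34 − 33 = 1.
The remaining cell in column 1 is (2,1) = 34 − 26 = 8.
Column 4: 16 + 9 + 4 + ? = 34, so (2,4) = 5.

13 2 3 16 / 8 11 10 5 / 12 7 6 9 / 1 14 15 4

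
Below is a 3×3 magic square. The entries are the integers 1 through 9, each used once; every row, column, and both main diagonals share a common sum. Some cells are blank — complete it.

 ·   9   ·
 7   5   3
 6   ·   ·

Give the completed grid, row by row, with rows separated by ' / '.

2 9 4 / 7 5 3 / 6 1 8

The entries are 1 through 9, which sum to 45, so each line sums to 45/3 = 15.
Column 1 needs 15; the known cells sum to 13, so (1,1) = 2.
Column 2 must total 15; the given cells sum to 14, so (3,2) = 1.
Using main diagonal: 2 + 5 + ? → (3,3) = 15 − 7 = 8.
The remaining cell in anti-diagonal is (1,3) = 15 − 11 = 4.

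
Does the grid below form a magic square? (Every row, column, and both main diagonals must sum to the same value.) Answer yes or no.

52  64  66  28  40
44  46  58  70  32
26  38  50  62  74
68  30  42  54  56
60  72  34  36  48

Row 1: 52 + 64 + 66 + 28 + 40 = 250.
Row 2: 44 + 46 + 58 + 70 + 32 = 250.
Row 3: 26 + 38 + 50 + 62 + 74 = 250.
Row 4: 68 + 30 + 42 + 54 + 56 = 250.
Row 5: 60 + 72 + 34 + 36 + 48 = 250.
Column 1: 52 + 44 + 26 + 68 + 60 = 250.
Column 2: 64 + 46 + 38 + 30 + 72 = 250.
Column 3: 66 + 58 + 50 + 42 + 34 = 250.
Column 4: 28 + 70 + 62 + 54 + 36 = 250.
Column 5: 40 + 32 + 74 + 56 + 48 = 250.
Main diagonal: 52 + 46 + 50 + 54 + 48 = 250.
Anti-diagonal: 40 + 70 + 50 + 30 + 60 = 250.
All lines sum to 250.

Yes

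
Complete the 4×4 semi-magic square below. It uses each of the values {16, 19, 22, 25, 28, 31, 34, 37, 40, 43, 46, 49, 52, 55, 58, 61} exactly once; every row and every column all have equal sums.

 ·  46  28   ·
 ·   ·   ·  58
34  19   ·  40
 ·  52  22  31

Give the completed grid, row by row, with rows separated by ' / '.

The 16 entries sum to 616, so each line sums to 616/4 = 154.
Row 3 needs 154; the known cells sum to 93, so (3,3) = 61.
The remaining cell in row 4 is (4,1) = 154 − 105 = 49.
Using column 2: 46 + 19 + 52 + ? → (2,2) = 154 − 117 = 37.
Column 3: 28 + 61 + 22 + ? = 154, so (2,3) = 43.
The remaining cell in column 4 is (1,4) = 154 − 129 = 25.
Using row 1: 46 + 28 + 25 + ? → (1,1) = 154 − 99 = 55.
Using row 2: 37 + 43 + 58 + ? → (2,1) = 154 − 138 = 16.

55 46 28 25 / 16 37 43 58 / 34 19 61 40 / 49 52 22 31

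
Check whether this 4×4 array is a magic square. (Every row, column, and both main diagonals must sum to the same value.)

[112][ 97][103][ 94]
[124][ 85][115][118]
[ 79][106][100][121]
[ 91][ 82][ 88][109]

Row 1: 112 + 97 + 103 + 94 = 406.
Row 2: 124 + 85 + 115 + 118 = 442.
Row 3: 79 + 106 + 100 + 121 = 406.
Row 4: 91 + 82 + 88 + 109 = 370.
Column 1: 112 + 124 + 79 + 91 = 406.
Column 2: 97 + 85 + 106 + 82 = 370.
Column 3: 103 + 115 + 100 + 88 = 406.
Column 4: 94 + 118 + 121 + 109 = 442.
Main diagonal: 112 + 85 + 100 + 109 = 406.
Anti-diagonal: 94 + 115 + 106 + 91 = 406.

No — anti-diagonal sums to 406 but row 2 sums to 442.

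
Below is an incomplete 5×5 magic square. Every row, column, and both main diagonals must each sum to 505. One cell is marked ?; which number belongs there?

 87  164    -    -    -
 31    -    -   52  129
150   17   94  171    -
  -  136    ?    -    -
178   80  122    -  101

The remaining cell in row 3 is (3,5) = 505 − 432 = 73.
The remaining cell in row 5 is (5,4) = 505 − 481 = 24.
Column 1 must total 505; the given cells sum to 446, so (4,1) = 59.
Column 2: 164 + 17 + 136 + 80 + ? = 505, so (2,2) = 108.
From main diagonal, 505 − (87 + 108 + 94 + 101) gives (4,4) = 115.
Anti-diagonal: 52 + 94 + 136 + 178 + ? = 505, so (1,5) = 45.
Row 2: 31 + 108 + 52 + 129 + ? = 505, so (2,3) = 185.
Using column 4: 52 + 171 + 115 + 24 + ? → (1,4) = 505 − 362 = 143.
Column 5 must total 505; the given cells sum to 348, so (4,5) = 157.
Using row 1: 87 + 164 + 143 + 45 + ? → (1,3) = 505 − 439 = 66.
Row 4 must total 505; the given cells sum to 467, so (4,3) = 38.

38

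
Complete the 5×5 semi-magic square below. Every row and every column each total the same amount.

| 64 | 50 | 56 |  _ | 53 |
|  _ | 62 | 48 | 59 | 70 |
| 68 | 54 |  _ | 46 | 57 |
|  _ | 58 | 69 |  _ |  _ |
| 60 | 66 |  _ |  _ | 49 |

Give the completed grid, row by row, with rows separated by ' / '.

Column 2 is already complete: 50 + 62 + 54 + 58 + 66 = 290, so that is the magic constant.
The remaining cell in row 1 is (1,4) = 290 − 223 = 67.
Row 2: 62 + 48 + 59 + 70 + ? = 290, so (2,1) = 51.
From row 3, 290 − (68 + 54 + 46 + 57) gives (3,3) = 65.
From column 1, 290 − (64 + 51 + 68 + 60) gives (4,1) = 47.
Column 3: 56 + 48 + 65 + 69 + ? = 290, so (5,3) = 52.
Using column 5: 53 + 70 + 57 + 49 + ? → (4,5) = 290 − 229 = 61.
The remaining cell in row 4 is (4,4) = 290 − 235 = 55.
Row 5 must total 290; the given cells sum to 227, so (5,4) = 63.

64 50 56 67 53 / 51 62 48 59 70 / 68 54 65 46 57 / 47 58 69 55 61 / 60 66 52 63 49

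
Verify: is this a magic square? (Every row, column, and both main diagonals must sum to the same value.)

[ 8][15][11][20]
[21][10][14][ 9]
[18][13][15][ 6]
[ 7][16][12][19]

No — anti-diagonal sums to 54 but column 3 sums to 52.

Row 1: 8 + 15 + 11 + 20 = 54.
Row 2: 21 + 10 + 14 + 9 = 54.
Row 3: 18 + 13 + 15 + 6 = 52.
Row 4: 7 + 16 + 12 + 19 = 54.
Column 1: 8 + 21 + 18 + 7 = 54.
Column 2: 15 + 10 + 13 + 16 = 54.
Column 3: 11 + 14 + 15 + 12 = 52.
Column 4: 20 + 9 + 6 + 19 = 54.
Main diagonal: 8 + 10 + 15 + 19 = 52.
Anti-diagonal: 20 + 14 + 13 + 7 = 54.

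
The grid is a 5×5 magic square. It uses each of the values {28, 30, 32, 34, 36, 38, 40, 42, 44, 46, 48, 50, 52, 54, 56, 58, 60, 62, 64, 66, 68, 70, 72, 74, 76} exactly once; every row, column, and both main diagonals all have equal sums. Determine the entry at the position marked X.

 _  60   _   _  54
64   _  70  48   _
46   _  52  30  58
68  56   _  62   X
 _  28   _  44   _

The 25 entries sum to 1300, so each line sums to 1300/5 = 260.
Using row 3: 46 + 52 + 30 + 58 + ? → (3,2) = 260 − 186 = 74.
Column 2 must total 260; the given cells sum to 218, so (2,2) = 42.
Using column 4: 48 + 30 + 62 + 44 + ? → (1,4) = 260 − 184 = 76.
Anti-diagonal needs 260; the known cells sum to 210, so (5,1) = 50.
From row 2, 260 − (64 + 42 + 70 + 48) gives (2,5) = 36.
The remaining cell in column 1 is (1,1) = 260 − 228 = 32.
The remaining cell in main diagonal is (5,5) = 260 − 188 = 72.
Using row 1: 32 + 60 + 76 + 54 + ? → (1,3) = 260 − 222 = 38.
Using row 5: 50 + 28 + 44 + 72 + ? → (5,3) = 260 − 194 = 66.
Column 3 must total 260; the given cells sum to 226, so (4,3) = 34.
Column 5 needs 260; the known cells sum to 220, so (4,5) = 40.

40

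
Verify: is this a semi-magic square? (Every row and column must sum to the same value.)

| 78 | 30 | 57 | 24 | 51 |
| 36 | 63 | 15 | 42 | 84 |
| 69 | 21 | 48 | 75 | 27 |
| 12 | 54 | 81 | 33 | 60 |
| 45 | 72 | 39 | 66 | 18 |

Yes

Row 1: 78 + 30 + 57 + 24 + 51 = 240.
Row 2: 36 + 63 + 15 + 42 + 84 = 240.
Row 3: 69 + 21 + 48 + 75 + 27 = 240.
Row 4: 12 + 54 + 81 + 33 + 60 = 240.
Row 5: 45 + 72 + 39 + 66 + 18 = 240.
Column 1: 78 + 36 + 69 + 12 + 45 = 240.
Column 2: 30 + 63 + 21 + 54 + 72 = 240.
Column 3: 57 + 15 + 48 + 81 + 39 = 240.
Column 4: 24 + 42 + 75 + 33 + 66 = 240.
Column 5: 51 + 84 + 27 + 60 + 18 = 240.
All lines sum to 240.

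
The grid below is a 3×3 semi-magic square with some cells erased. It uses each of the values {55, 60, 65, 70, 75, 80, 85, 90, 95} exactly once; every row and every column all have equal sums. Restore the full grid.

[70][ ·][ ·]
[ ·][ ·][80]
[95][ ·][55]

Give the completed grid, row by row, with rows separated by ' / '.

70 65 90 / 60 85 80 / 95 75 55

The 9 entries sum to 675, so each line sums to 675/3 = 225.
The remaining cell in row 3 is (3,2) = 225 − 150 = 75.
Using column 1: 70 + 95 + ? → (2,1) = 225 − 165 = 60.
The remaining cell in column 3 is (1,3) = 225 − 135 = 90.
Row 1 needs 225; the known cells sum to 160, so (1,2) = 65.
Row 2 needs 225; the known cells sum to 140, so (2,2) = 85.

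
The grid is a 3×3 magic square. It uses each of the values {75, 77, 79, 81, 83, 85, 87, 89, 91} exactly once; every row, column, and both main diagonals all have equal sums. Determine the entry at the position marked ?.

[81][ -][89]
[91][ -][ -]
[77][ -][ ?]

The 9 entries sum to 747, so each line sums to 747/3 = 249.
The remaining cell in row 1 is (1,2) = 249 − 170 = 79.
Using anti-diagonal: 89 + 77 + ? → (2,2) = 249 − 166 = 83.
From row 2, 249 − (91 + 83) gives (2,3) = 75.
From column 2, 249 − (79 + 83) gives (3,2) = 87.
Column 3 needs 249; the known cells sum to 164, so (3,3) = 85.

85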